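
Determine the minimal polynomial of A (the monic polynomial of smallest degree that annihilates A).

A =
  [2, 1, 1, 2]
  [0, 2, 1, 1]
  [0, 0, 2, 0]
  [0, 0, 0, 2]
x^3 - 6*x^2 + 12*x - 8

The characteristic polynomial is χ_A(x) = (x - 2)^4, so the eigenvalues are known. The minimal polynomial is
  m_A(x) = Π_λ (x − λ)^{k_λ}
where k_λ is the size of the *largest* Jordan block for λ (equivalently, the smallest k with (A − λI)^k v = 0 for every generalised eigenvector v of λ).

  λ = 2: largest Jordan block has size 3, contributing (x − 2)^3

So m_A(x) = (x - 2)^3 = x^3 - 6*x^2 + 12*x - 8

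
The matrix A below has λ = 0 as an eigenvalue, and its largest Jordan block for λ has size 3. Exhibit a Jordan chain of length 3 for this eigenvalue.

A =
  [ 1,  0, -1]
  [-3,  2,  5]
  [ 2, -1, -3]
A Jordan chain for λ = 0 of length 3:
v_1 = (-1, 1, -1)ᵀ
v_2 = (1, -3, 2)ᵀ
v_3 = (1, 0, 0)ᵀ

Let N = A − (0)·I. We want v_3 with N^3 v_3 = 0 but N^2 v_3 ≠ 0; then v_{j-1} := N · v_j for j = 3, …, 2.

Pick v_3 = (1, 0, 0)ᵀ.
Then v_2 = N · v_3 = (1, -3, 2)ᵀ.
Then v_1 = N · v_2 = (-1, 1, -1)ᵀ.

Sanity check: (A − (0)·I) v_1 = (0, 0, 0)ᵀ = 0. ✓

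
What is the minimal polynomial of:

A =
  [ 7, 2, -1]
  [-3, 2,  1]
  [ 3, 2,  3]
x^2 - 8*x + 16

The characteristic polynomial is χ_A(x) = (x - 4)^3, so the eigenvalues are known. The minimal polynomial is
  m_A(x) = Π_λ (x − λ)^{k_λ}
where k_λ is the size of the *largest* Jordan block for λ (equivalently, the smallest k with (A − λI)^k v = 0 for every generalised eigenvector v of λ).

  λ = 4: largest Jordan block has size 2, contributing (x − 4)^2

So m_A(x) = (x - 4)^2 = x^2 - 8*x + 16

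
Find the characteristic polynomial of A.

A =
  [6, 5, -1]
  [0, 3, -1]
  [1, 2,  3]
x^3 - 12*x^2 + 48*x - 64

Expanding det(x·I − A) (e.g. by cofactor expansion or by noting that A is similar to its Jordan form J, which has the same characteristic polynomial as A) gives
  χ_A(x) = x^3 - 12*x^2 + 48*x - 64
which factors as (x - 4)^3. The eigenvalues (with algebraic multiplicities) are λ = 4 with multiplicity 3.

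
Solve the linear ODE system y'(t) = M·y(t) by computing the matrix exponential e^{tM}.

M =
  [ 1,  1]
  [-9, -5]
e^{tM} =
  [3*t*exp(-2*t) + exp(-2*t), t*exp(-2*t)]
  [-9*t*exp(-2*t), -3*t*exp(-2*t) + exp(-2*t)]

Strategy: write M = P · J · P⁻¹ where J is a Jordan canonical form, so e^{tM} = P · e^{tJ} · P⁻¹, and e^{tJ} can be computed block-by-block.

M has Jordan form
J =
  [-2,  1]
  [ 0, -2]
(up to reordering of blocks).

Per-block formulas:
  For a 2×2 Jordan block J_2(-2): exp(t · J_2(-2)) = e^(-2t)·(I + t·N), where N is the 2×2 nilpotent shift.

After assembling e^{tJ} and conjugating by P, we get:

e^{tM} =
  [3*t*exp(-2*t) + exp(-2*t), t*exp(-2*t)]
  [-9*t*exp(-2*t), -3*t*exp(-2*t) + exp(-2*t)]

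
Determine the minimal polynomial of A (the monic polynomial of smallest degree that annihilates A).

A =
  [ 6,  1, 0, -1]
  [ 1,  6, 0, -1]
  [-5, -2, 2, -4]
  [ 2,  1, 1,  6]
x^3 - 15*x^2 + 75*x - 125

The characteristic polynomial is χ_A(x) = (x - 5)^4, so the eigenvalues are known. The minimal polynomial is
  m_A(x) = Π_λ (x − λ)^{k_λ}
where k_λ is the size of the *largest* Jordan block for λ (equivalently, the smallest k with (A − λI)^k v = 0 for every generalised eigenvector v of λ).

  λ = 5: largest Jordan block has size 3, contributing (x − 5)^3

So m_A(x) = (x - 5)^3 = x^3 - 15*x^2 + 75*x - 125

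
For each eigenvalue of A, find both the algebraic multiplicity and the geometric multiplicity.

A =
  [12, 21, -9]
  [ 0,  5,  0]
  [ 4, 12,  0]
λ = 5: alg = 1, geom = 1; λ = 6: alg = 2, geom = 1

Step 1 — factor the characteristic polynomial to read off the algebraic multiplicities:
  χ_A(x) = (x - 6)^2*(x - 5)

Step 2 — compute geometric multiplicities via the rank-nullity identity g(λ) = n − rank(A − λI):
  rank(A − (5)·I) = 2, so dim ker(A − (5)·I) = n − 2 = 1
  rank(A − (6)·I) = 2, so dim ker(A − (6)·I) = n − 2 = 1

Summary:
  λ = 5: algebraic multiplicity = 1, geometric multiplicity = 1
  λ = 6: algebraic multiplicity = 2, geometric multiplicity = 1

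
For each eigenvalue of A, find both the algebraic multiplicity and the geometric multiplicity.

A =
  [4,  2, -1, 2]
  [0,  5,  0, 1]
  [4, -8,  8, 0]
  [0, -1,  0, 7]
λ = 6: alg = 4, geom = 2

Step 1 — factor the characteristic polynomial to read off the algebraic multiplicities:
  χ_A(x) = (x - 6)^4

Step 2 — compute geometric multiplicities via the rank-nullity identity g(λ) = n − rank(A − λI):
  rank(A − (6)·I) = 2, so dim ker(A − (6)·I) = n − 2 = 2

Summary:
  λ = 6: algebraic multiplicity = 4, geometric multiplicity = 2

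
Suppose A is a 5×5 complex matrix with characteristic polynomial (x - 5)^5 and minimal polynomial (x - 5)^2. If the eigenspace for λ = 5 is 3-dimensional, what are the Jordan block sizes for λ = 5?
Block sizes for λ = 5: [2, 2, 1]

Step 1 — from the characteristic polynomial, algebraic multiplicity of λ = 5 is 5. From dim ker(A − (5)·I) = 3, there are exactly 3 Jordan blocks for λ = 5.
Step 2 — from the minimal polynomial, the factor (x − 5)^2 tells us the largest block for λ = 5 has size 2.
Step 3 — with total size 5, 3 blocks, and largest block 2, the block sizes (in nonincreasing order) are [2, 2, 1].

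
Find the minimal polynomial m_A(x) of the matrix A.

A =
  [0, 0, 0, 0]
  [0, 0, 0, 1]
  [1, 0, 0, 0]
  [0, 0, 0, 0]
x^2

The characteristic polynomial is χ_A(x) = x^4, so the eigenvalues are known. The minimal polynomial is
  m_A(x) = Π_λ (x − λ)^{k_λ}
where k_λ is the size of the *largest* Jordan block for λ (equivalently, the smallest k with (A − λI)^k v = 0 for every generalised eigenvector v of λ).

  λ = 0: largest Jordan block has size 2, contributing (x − 0)^2

So m_A(x) = x^2 = x^2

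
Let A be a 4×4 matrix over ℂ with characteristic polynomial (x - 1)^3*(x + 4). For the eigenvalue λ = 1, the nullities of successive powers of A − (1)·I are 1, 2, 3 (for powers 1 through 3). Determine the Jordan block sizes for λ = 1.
Block sizes for λ = 1: [3]

From the dimensions of kernels of powers, the number of Jordan blocks of size at least j is d_j − d_{j−1} where d_j = dim ker(N^j) (with d_0 = 0). Computing the differences gives [1, 1, 1].
The number of blocks of size exactly k is (#blocks of size ≥ k) − (#blocks of size ≥ k + 1), so the partition is: 1 block(s) of size 3.
In nonincreasing order the block sizes are [3].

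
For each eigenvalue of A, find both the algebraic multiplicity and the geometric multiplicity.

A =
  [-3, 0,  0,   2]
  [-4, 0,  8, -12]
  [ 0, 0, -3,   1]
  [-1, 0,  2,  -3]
λ = -3: alg = 3, geom = 1; λ = 0: alg = 1, geom = 1

Step 1 — factor the characteristic polynomial to read off the algebraic multiplicities:
  χ_A(x) = x*(x + 3)^3

Step 2 — compute geometric multiplicities via the rank-nullity identity g(λ) = n − rank(A − λI):
  rank(A − (-3)·I) = 3, so dim ker(A − (-3)·I) = n − 3 = 1
  rank(A − (0)·I) = 3, so dim ker(A − (0)·I) = n − 3 = 1

Summary:
  λ = -3: algebraic multiplicity = 3, geometric multiplicity = 1
  λ = 0: algebraic multiplicity = 1, geometric multiplicity = 1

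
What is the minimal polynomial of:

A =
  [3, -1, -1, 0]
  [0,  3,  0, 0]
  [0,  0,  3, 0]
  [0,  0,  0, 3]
x^2 - 6*x + 9

The characteristic polynomial is χ_A(x) = (x - 3)^4, so the eigenvalues are known. The minimal polynomial is
  m_A(x) = Π_λ (x − λ)^{k_λ}
where k_λ is the size of the *largest* Jordan block for λ (equivalently, the smallest k with (A − λI)^k v = 0 for every generalised eigenvector v of λ).

  λ = 3: largest Jordan block has size 2, contributing (x − 3)^2

So m_A(x) = (x - 3)^2 = x^2 - 6*x + 9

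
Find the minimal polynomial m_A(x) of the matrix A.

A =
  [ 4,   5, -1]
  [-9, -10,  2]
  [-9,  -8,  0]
x^3 + 6*x^2 + 12*x + 8

The characteristic polynomial is χ_A(x) = (x + 2)^3, so the eigenvalues are known. The minimal polynomial is
  m_A(x) = Π_λ (x − λ)^{k_λ}
where k_λ is the size of the *largest* Jordan block for λ (equivalently, the smallest k with (A − λI)^k v = 0 for every generalised eigenvector v of λ).

  λ = -2: largest Jordan block has size 3, contributing (x + 2)^3

So m_A(x) = (x + 2)^3 = x^3 + 6*x^2 + 12*x + 8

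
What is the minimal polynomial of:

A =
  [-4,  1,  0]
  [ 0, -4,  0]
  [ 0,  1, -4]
x^2 + 8*x + 16

The characteristic polynomial is χ_A(x) = (x + 4)^3, so the eigenvalues are known. The minimal polynomial is
  m_A(x) = Π_λ (x − λ)^{k_λ}
where k_λ is the size of the *largest* Jordan block for λ (equivalently, the smallest k with (A − λI)^k v = 0 for every generalised eigenvector v of λ).

  λ = -4: largest Jordan block has size 2, contributing (x + 4)^2

So m_A(x) = (x + 4)^2 = x^2 + 8*x + 16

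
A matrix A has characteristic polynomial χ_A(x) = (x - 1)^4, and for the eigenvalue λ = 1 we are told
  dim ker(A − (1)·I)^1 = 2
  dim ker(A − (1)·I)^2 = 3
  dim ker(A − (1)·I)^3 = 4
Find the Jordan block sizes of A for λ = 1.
Block sizes for λ = 1: [3, 1]

From the dimensions of kernels of powers, the number of Jordan blocks of size at least j is d_j − d_{j−1} where d_j = dim ker(N^j) (with d_0 = 0). Computing the differences gives [2, 1, 1].
The number of blocks of size exactly k is (#blocks of size ≥ k) − (#blocks of size ≥ k + 1), so the partition is: 1 block(s) of size 1, 1 block(s) of size 3.
In nonincreasing order the block sizes are [3, 1].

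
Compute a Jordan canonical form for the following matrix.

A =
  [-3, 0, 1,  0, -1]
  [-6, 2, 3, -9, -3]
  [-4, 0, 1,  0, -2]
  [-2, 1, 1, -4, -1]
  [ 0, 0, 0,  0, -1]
J_2(-1) ⊕ J_2(-1) ⊕ J_1(-1)

The characteristic polynomial is
  det(x·I − A) = x^5 + 5*x^4 + 10*x^3 + 10*x^2 + 5*x + 1 = (x + 1)^5

Eigenvalues and multiplicities (the geometric multiplicity of λ is n − rank(A − λI), which equals the number of Jordan blocks for λ):
  λ = -1: algebraic multiplicity = 5, geometric multiplicity = 3

Determining the block sizes for each eigenvalue:
  λ = -1: with am = 5 and gm = 3, the partition is not yet determined (e.g. several partitions of 5 into 3 parts exist). Let N = A − (-1)·I. Computing rank(N^1) = 2, rank(N^2) = 0; the number of blocks of size ≥ j is rank(N^{j−1}) − rank(N^j), giving [3, 2]. So we have 2 block(s) of size 2, 1 block(s) of size 1 → block sizes [2, 2, 1]

Assembling the blocks gives a Jordan form
J =
  [-1,  1,  0,  0,  0]
  [ 0, -1,  0,  0,  0]
  [ 0,  0, -1,  1,  0]
  [ 0,  0,  0, -1,  0]
  [ 0,  0,  0,  0, -1]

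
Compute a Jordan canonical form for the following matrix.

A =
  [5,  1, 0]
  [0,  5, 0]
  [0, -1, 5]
J_2(5) ⊕ J_1(5)

The characteristic polynomial is
  det(x·I − A) = x^3 - 15*x^2 + 75*x - 125 = (x - 5)^3

Eigenvalues and multiplicities (the geometric multiplicity of λ is n − rank(A − λI), which equals the number of Jordan blocks for λ):
  λ = 5: algebraic multiplicity = 3, geometric multiplicity = 2

Determining the block sizes for each eigenvalue:
  λ = 5: 2 blocks summing to 3 forces exactly one block of size 2 and the rest size 1 → block sizes [2, 1]

Assembling the blocks gives a Jordan form
J =
  [5, 1, 0]
  [0, 5, 0]
  [0, 0, 5]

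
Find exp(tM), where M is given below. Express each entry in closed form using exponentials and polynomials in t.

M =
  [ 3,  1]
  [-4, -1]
e^{tM} =
  [2*t*exp(t) + exp(t), t*exp(t)]
  [-4*t*exp(t), -2*t*exp(t) + exp(t)]

Strategy: write M = P · J · P⁻¹ where J is a Jordan canonical form, so e^{tM} = P · e^{tJ} · P⁻¹, and e^{tJ} can be computed block-by-block.

M has Jordan form
J =
  [1, 1]
  [0, 1]
(up to reordering of blocks).

Per-block formulas:
  For a 2×2 Jordan block J_2(1): exp(t · J_2(1)) = e^(1t)·(I + t·N), where N is the 2×2 nilpotent shift.

After assembling e^{tJ} and conjugating by P, we get:

e^{tM} =
  [2*t*exp(t) + exp(t), t*exp(t)]
  [-4*t*exp(t), -2*t*exp(t) + exp(t)]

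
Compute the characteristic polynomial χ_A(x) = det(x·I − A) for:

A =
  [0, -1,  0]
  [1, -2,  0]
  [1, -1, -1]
x^3 + 3*x^2 + 3*x + 1

Expanding det(x·I − A) (e.g. by cofactor expansion or by noting that A is similar to its Jordan form J, which has the same characteristic polynomial as A) gives
  χ_A(x) = x^3 + 3*x^2 + 3*x + 1
which factors as (x + 1)^3. The eigenvalues (with algebraic multiplicities) are λ = -1 with multiplicity 3.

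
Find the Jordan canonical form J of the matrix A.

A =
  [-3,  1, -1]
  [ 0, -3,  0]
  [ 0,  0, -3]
J_2(-3) ⊕ J_1(-3)

The characteristic polynomial is
  det(x·I − A) = x^3 + 9*x^2 + 27*x + 27 = (x + 3)^3

Eigenvalues and multiplicities (the geometric multiplicity of λ is n − rank(A − λI), which equals the number of Jordan blocks for λ):
  λ = -3: algebraic multiplicity = 3, geometric multiplicity = 2

Determining the block sizes for each eigenvalue:
  λ = -3: 2 blocks summing to 3 forces exactly one block of size 2 and the rest size 1 → block sizes [2, 1]

Assembling the blocks gives a Jordan form
J =
  [-3,  1,  0]
  [ 0, -3,  0]
  [ 0,  0, -3]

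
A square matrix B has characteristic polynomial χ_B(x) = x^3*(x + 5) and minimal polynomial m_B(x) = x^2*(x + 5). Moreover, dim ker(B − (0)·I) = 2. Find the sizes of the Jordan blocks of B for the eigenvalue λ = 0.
Block sizes for λ = 0: [2, 1]

Step 1 — from the characteristic polynomial, algebraic multiplicity of λ = 0 is 3. From dim ker(B − (0)·I) = 2, there are exactly 2 Jordan blocks for λ = 0.
Step 2 — from the minimal polynomial, the factor (x − 0)^2 tells us the largest block for λ = 0 has size 2.
Step 3 — with total size 3, 2 blocks, and largest block 2, the block sizes (in nonincreasing order) are [2, 1].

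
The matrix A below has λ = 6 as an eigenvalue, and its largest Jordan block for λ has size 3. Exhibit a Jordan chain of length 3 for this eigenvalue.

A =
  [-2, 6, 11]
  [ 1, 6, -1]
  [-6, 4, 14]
A Jordan chain for λ = 6 of length 3:
v_1 = (4, -2, 4)ᵀ
v_2 = (-8, 1, -6)ᵀ
v_3 = (1, 0, 0)ᵀ

Let N = A − (6)·I. We want v_3 with N^3 v_3 = 0 but N^2 v_3 ≠ 0; then v_{j-1} := N · v_j for j = 3, …, 2.

Pick v_3 = (1, 0, 0)ᵀ.
Then v_2 = N · v_3 = (-8, 1, -6)ᵀ.
Then v_1 = N · v_2 = (4, -2, 4)ᵀ.

Sanity check: (A − (6)·I) v_1 = (0, 0, 0)ᵀ = 0. ✓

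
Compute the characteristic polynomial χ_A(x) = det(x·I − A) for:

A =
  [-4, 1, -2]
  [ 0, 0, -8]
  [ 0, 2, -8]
x^3 + 12*x^2 + 48*x + 64

Expanding det(x·I − A) (e.g. by cofactor expansion or by noting that A is similar to its Jordan form J, which has the same characteristic polynomial as A) gives
  χ_A(x) = x^3 + 12*x^2 + 48*x + 64
which factors as (x + 4)^3. The eigenvalues (with algebraic multiplicities) are λ = -4 with multiplicity 3.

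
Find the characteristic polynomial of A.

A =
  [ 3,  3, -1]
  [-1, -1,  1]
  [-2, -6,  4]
x^3 - 6*x^2 + 12*x - 8

Expanding det(x·I − A) (e.g. by cofactor expansion or by noting that A is similar to its Jordan form J, which has the same characteristic polynomial as A) gives
  χ_A(x) = x^3 - 6*x^2 + 12*x - 8
which factors as (x - 2)^3. The eigenvalues (with algebraic multiplicities) are λ = 2 with multiplicity 3.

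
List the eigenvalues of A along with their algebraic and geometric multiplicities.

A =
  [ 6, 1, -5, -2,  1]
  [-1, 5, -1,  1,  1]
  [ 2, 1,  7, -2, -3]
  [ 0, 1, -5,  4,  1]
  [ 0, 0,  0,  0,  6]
λ = 4: alg = 1, geom = 1; λ = 6: alg = 4, geom = 2

Step 1 — factor the characteristic polynomial to read off the algebraic multiplicities:
  χ_A(x) = (x - 6)^4*(x - 4)

Step 2 — compute geometric multiplicities via the rank-nullity identity g(λ) = n − rank(A − λI):
  rank(A − (4)·I) = 4, so dim ker(A − (4)·I) = n − 4 = 1
  rank(A − (6)·I) = 3, so dim ker(A − (6)·I) = n − 3 = 2

Summary:
  λ = 4: algebraic multiplicity = 1, geometric multiplicity = 1
  λ = 6: algebraic multiplicity = 4, geometric multiplicity = 2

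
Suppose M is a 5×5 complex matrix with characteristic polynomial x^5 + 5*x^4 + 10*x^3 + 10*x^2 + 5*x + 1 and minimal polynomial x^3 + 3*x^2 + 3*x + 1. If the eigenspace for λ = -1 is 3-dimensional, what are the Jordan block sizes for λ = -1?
Block sizes for λ = -1: [3, 1, 1]

Step 1 — from the characteristic polynomial, algebraic multiplicity of λ = -1 is 5. From dim ker(M − (-1)·I) = 3, there are exactly 3 Jordan blocks for λ = -1.
Step 2 — from the minimal polynomial, the factor (x + 1)^3 tells us the largest block for λ = -1 has size 3.
Step 3 — with total size 5, 3 blocks, and largest block 3, the block sizes (in nonincreasing order) are [3, 1, 1].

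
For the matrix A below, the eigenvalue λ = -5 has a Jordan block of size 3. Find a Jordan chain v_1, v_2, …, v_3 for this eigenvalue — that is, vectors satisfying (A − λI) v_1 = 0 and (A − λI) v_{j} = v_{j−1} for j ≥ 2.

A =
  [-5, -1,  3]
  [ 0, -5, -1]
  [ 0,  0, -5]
A Jordan chain for λ = -5 of length 3:
v_1 = (1, 0, 0)ᵀ
v_2 = (3, -1, 0)ᵀ
v_3 = (0, 0, 1)ᵀ

Let N = A − (-5)·I. We want v_3 with N^3 v_3 = 0 but N^2 v_3 ≠ 0; then v_{j-1} := N · v_j for j = 3, …, 2.

Pick v_3 = (0, 0, 1)ᵀ.
Then v_2 = N · v_3 = (3, -1, 0)ᵀ.
Then v_1 = N · v_2 = (1, 0, 0)ᵀ.

Sanity check: (A − (-5)·I) v_1 = (0, 0, 0)ᵀ = 0. ✓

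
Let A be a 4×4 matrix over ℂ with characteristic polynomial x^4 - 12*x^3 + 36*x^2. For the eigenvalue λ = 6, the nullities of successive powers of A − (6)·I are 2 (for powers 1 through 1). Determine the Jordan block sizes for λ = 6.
Block sizes for λ = 6: [1, 1]

From the dimensions of kernels of powers, the number of Jordan blocks of size at least j is d_j − d_{j−1} where d_j = dim ker(N^j) (with d_0 = 0). Computing the differences gives [2].
The number of blocks of size exactly k is (#blocks of size ≥ k) − (#blocks of size ≥ k + 1), so the partition is: 2 block(s) of size 1.
In nonincreasing order the block sizes are [1, 1].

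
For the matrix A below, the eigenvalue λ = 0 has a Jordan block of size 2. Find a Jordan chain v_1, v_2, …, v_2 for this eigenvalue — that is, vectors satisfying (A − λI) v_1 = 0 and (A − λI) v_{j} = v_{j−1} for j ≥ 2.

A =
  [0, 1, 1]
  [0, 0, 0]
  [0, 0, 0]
A Jordan chain for λ = 0 of length 2:
v_1 = (1, 0, 0)ᵀ
v_2 = (0, 1, 0)ᵀ

Let N = A − (0)·I. We want v_2 with N^2 v_2 = 0 but N^1 v_2 ≠ 0; then v_{j-1} := N · v_j for j = 2, …, 2.

Pick v_2 = (0, 1, 0)ᵀ.
Then v_1 = N · v_2 = (1, 0, 0)ᵀ.

Sanity check: (A − (0)·I) v_1 = (0, 0, 0)ᵀ = 0. ✓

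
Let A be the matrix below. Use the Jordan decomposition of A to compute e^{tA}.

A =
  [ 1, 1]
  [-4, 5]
e^{tA} =
  [-2*t*exp(3*t) + exp(3*t), t*exp(3*t)]
  [-4*t*exp(3*t), 2*t*exp(3*t) + exp(3*t)]

Strategy: write A = P · J · P⁻¹ where J is a Jordan canonical form, so e^{tA} = P · e^{tJ} · P⁻¹, and e^{tJ} can be computed block-by-block.

A has Jordan form
J =
  [3, 1]
  [0, 3]
(up to reordering of blocks).

Per-block formulas:
  For a 2×2 Jordan block J_2(3): exp(t · J_2(3)) = e^(3t)·(I + t·N), where N is the 2×2 nilpotent shift.

After assembling e^{tJ} and conjugating by P, we get:

e^{tA} =
  [-2*t*exp(3*t) + exp(3*t), t*exp(3*t)]
  [-4*t*exp(3*t), 2*t*exp(3*t) + exp(3*t)]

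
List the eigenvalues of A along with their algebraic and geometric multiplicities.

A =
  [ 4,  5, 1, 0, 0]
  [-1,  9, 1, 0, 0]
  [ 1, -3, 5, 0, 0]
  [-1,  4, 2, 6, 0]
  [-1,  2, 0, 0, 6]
λ = 6: alg = 5, geom = 3

Step 1 — factor the characteristic polynomial to read off the algebraic multiplicities:
  χ_A(x) = (x - 6)^5

Step 2 — compute geometric multiplicities via the rank-nullity identity g(λ) = n − rank(A − λI):
  rank(A − (6)·I) = 2, so dim ker(A − (6)·I) = n − 2 = 3

Summary:
  λ = 6: algebraic multiplicity = 5, geometric multiplicity = 3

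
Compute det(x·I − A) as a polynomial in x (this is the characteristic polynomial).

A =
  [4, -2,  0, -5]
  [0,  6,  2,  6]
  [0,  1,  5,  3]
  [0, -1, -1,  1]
x^4 - 16*x^3 + 96*x^2 - 256*x + 256

Expanding det(x·I − A) (e.g. by cofactor expansion or by noting that A is similar to its Jordan form J, which has the same characteristic polynomial as A) gives
  χ_A(x) = x^4 - 16*x^3 + 96*x^2 - 256*x + 256
which factors as (x - 4)^4. The eigenvalues (with algebraic multiplicities) are λ = 4 with multiplicity 4.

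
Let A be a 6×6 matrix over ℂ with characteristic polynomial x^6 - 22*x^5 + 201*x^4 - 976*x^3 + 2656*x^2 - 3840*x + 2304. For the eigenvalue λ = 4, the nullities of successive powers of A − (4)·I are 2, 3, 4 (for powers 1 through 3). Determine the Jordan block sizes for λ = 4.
Block sizes for λ = 4: [3, 1]

From the dimensions of kernels of powers, the number of Jordan blocks of size at least j is d_j − d_{j−1} where d_j = dim ker(N^j) (with d_0 = 0). Computing the differences gives [2, 1, 1].
The number of blocks of size exactly k is (#blocks of size ≥ k) − (#blocks of size ≥ k + 1), so the partition is: 1 block(s) of size 1, 1 block(s) of size 3.
In nonincreasing order the block sizes are [3, 1].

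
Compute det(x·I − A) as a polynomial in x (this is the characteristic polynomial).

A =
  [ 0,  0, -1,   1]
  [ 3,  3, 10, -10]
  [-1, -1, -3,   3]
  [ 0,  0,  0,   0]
x^4

Expanding det(x·I − A) (e.g. by cofactor expansion or by noting that A is similar to its Jordan form J, which has the same characteristic polynomial as A) gives
  χ_A(x) = x^4
which factors as x^4. The eigenvalues (with algebraic multiplicities) are λ = 0 with multiplicity 4.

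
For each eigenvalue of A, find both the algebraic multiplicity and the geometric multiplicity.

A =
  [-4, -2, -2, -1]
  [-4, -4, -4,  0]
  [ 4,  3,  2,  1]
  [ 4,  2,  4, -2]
λ = -2: alg = 4, geom = 2

Step 1 — factor the characteristic polynomial to read off the algebraic multiplicities:
  χ_A(x) = (x + 2)^4

Step 2 — compute geometric multiplicities via the rank-nullity identity g(λ) = n − rank(A − λI):
  rank(A − (-2)·I) = 2, so dim ker(A − (-2)·I) = n − 2 = 2

Summary:
  λ = -2: algebraic multiplicity = 4, geometric multiplicity = 2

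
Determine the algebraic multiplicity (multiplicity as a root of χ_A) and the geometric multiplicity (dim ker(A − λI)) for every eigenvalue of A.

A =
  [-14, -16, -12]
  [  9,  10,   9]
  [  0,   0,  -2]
λ = -2: alg = 3, geom = 2

Step 1 — factor the characteristic polynomial to read off the algebraic multiplicities:
  χ_A(x) = (x + 2)^3

Step 2 — compute geometric multiplicities via the rank-nullity identity g(λ) = n − rank(A − λI):
  rank(A − (-2)·I) = 1, so dim ker(A − (-2)·I) = n − 1 = 2

Summary:
  λ = -2: algebraic multiplicity = 3, geometric multiplicity = 2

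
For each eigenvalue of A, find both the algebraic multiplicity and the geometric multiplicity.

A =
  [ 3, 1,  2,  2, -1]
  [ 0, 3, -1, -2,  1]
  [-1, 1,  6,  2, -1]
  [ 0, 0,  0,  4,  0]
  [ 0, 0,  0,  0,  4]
λ = 4: alg = 5, geom = 3

Step 1 — factor the characteristic polynomial to read off the algebraic multiplicities:
  χ_A(x) = (x - 4)^5

Step 2 — compute geometric multiplicities via the rank-nullity identity g(λ) = n − rank(A − λI):
  rank(A − (4)·I) = 2, so dim ker(A − (4)·I) = n − 2 = 3

Summary:
  λ = 4: algebraic multiplicity = 5, geometric multiplicity = 3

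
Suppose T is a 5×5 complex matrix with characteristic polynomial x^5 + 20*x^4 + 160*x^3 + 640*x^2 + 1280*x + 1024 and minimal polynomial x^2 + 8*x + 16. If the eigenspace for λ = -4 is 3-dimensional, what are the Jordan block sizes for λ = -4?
Block sizes for λ = -4: [2, 2, 1]

Step 1 — from the characteristic polynomial, algebraic multiplicity of λ = -4 is 5. From dim ker(T − (-4)·I) = 3, there are exactly 3 Jordan blocks for λ = -4.
Step 2 — from the minimal polynomial, the factor (x + 4)^2 tells us the largest block for λ = -4 has size 2.
Step 3 — with total size 5, 3 blocks, and largest block 2, the block sizes (in nonincreasing order) are [2, 2, 1].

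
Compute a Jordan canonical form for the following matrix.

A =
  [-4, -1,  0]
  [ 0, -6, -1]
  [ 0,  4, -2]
J_3(-4)

The characteristic polynomial is
  det(x·I − A) = x^3 + 12*x^2 + 48*x + 64 = (x + 4)^3

Eigenvalues and multiplicities (the geometric multiplicity of λ is n − rank(A − λI), which equals the number of Jordan blocks for λ):
  λ = -4: algebraic multiplicity = 3, geometric multiplicity = 1

Determining the block sizes for each eigenvalue:
  λ = -4: one block (gm = 1), so the single block has size am = 3 → block sizes [3]

Assembling the blocks gives a Jordan form
J =
  [-4,  1,  0]
  [ 0, -4,  1]
  [ 0,  0, -4]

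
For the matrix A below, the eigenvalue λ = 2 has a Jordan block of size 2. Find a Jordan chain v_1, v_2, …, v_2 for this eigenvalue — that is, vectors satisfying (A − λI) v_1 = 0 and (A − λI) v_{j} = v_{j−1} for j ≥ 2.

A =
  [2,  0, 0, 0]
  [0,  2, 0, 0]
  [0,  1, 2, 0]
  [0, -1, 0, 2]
A Jordan chain for λ = 2 of length 2:
v_1 = (0, 0, 1, -1)ᵀ
v_2 = (0, 1, 0, 0)ᵀ

Let N = A − (2)·I. We want v_2 with N^2 v_2 = 0 but N^1 v_2 ≠ 0; then v_{j-1} := N · v_j for j = 2, …, 2.

Pick v_2 = (0, 1, 0, 0)ᵀ.
Then v_1 = N · v_2 = (0, 0, 1, -1)ᵀ.

Sanity check: (A − (2)·I) v_1 = (0, 0, 0, 0)ᵀ = 0. ✓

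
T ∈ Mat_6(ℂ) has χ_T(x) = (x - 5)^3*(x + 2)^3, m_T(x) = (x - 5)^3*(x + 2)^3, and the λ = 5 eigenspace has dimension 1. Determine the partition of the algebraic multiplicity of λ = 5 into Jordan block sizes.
Block sizes for λ = 5: [3]

Step 1 — from the characteristic polynomial, algebraic multiplicity of λ = 5 is 3. From dim ker(T − (5)·I) = 1, there are exactly 1 Jordan blocks for λ = 5.
Step 2 — from the minimal polynomial, the factor (x − 5)^3 tells us the largest block for λ = 5 has size 3.
Step 3 — with total size 3, 1 blocks, and largest block 3, the block sizes (in nonincreasing order) are [3].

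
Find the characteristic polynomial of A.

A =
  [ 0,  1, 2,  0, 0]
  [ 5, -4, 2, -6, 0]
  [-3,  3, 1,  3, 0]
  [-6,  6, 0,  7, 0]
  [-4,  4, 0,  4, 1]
x^5 - 5*x^4 + 10*x^3 - 10*x^2 + 5*x - 1

Expanding det(x·I − A) (e.g. by cofactor expansion or by noting that A is similar to its Jordan form J, which has the same characteristic polynomial as A) gives
  χ_A(x) = x^5 - 5*x^4 + 10*x^3 - 10*x^2 + 5*x - 1
which factors as (x - 1)^5. The eigenvalues (with algebraic multiplicities) are λ = 1 with multiplicity 5.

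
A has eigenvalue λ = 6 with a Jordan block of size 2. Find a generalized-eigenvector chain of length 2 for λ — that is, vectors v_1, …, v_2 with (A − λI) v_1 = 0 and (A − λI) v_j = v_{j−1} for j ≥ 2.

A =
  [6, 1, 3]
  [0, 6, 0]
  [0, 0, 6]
A Jordan chain for λ = 6 of length 2:
v_1 = (1, 0, 0)ᵀ
v_2 = (0, 1, 0)ᵀ

Let N = A − (6)·I. We want v_2 with N^2 v_2 = 0 but N^1 v_2 ≠ 0; then v_{j-1} := N · v_j for j = 2, …, 2.

Pick v_2 = (0, 1, 0)ᵀ.
Then v_1 = N · v_2 = (1, 0, 0)ᵀ.

Sanity check: (A − (6)·I) v_1 = (0, 0, 0)ᵀ = 0. ✓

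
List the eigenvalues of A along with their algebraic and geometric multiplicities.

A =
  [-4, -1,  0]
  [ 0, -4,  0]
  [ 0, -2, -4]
λ = -4: alg = 3, geom = 2

Step 1 — factor the characteristic polynomial to read off the algebraic multiplicities:
  χ_A(x) = (x + 4)^3

Step 2 — compute geometric multiplicities via the rank-nullity identity g(λ) = n − rank(A − λI):
  rank(A − (-4)·I) = 1, so dim ker(A − (-4)·I) = n − 1 = 2

Summary:
  λ = -4: algebraic multiplicity = 3, geometric multiplicity = 2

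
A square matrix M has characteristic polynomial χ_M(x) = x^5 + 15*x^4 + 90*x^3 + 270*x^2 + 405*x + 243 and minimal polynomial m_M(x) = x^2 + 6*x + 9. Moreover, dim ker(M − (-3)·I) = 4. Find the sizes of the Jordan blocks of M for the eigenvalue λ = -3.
Block sizes for λ = -3: [2, 1, 1, 1]

Step 1 — from the characteristic polynomial, algebraic multiplicity of λ = -3 is 5. From dim ker(M − (-3)·I) = 4, there are exactly 4 Jordan blocks for λ = -3.
Step 2 — from the minimal polynomial, the factor (x + 3)^2 tells us the largest block for λ = -3 has size 2.
Step 3 — with total size 5, 4 blocks, and largest block 2, the block sizes (in nonincreasing order) are [2, 1, 1, 1].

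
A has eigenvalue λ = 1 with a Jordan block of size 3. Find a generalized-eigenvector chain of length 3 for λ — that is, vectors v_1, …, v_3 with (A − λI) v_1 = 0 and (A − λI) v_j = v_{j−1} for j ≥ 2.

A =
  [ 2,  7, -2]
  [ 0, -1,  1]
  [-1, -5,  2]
A Jordan chain for λ = 1 of length 3:
v_1 = (3, -1, -2)ᵀ
v_2 = (1, 0, -1)ᵀ
v_3 = (1, 0, 0)ᵀ

Let N = A − (1)·I. We want v_3 with N^3 v_3 = 0 but N^2 v_3 ≠ 0; then v_{j-1} := N · v_j for j = 3, …, 2.

Pick v_3 = (1, 0, 0)ᵀ.
Then v_2 = N · v_3 = (1, 0, -1)ᵀ.
Then v_1 = N · v_2 = (3, -1, -2)ᵀ.

Sanity check: (A − (1)·I) v_1 = (0, 0, 0)ᵀ = 0. ✓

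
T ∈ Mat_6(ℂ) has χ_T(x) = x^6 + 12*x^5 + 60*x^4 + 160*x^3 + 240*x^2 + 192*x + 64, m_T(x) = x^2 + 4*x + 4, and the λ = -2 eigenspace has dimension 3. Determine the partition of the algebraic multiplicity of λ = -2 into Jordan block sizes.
Block sizes for λ = -2: [2, 2, 2]

Step 1 — from the characteristic polynomial, algebraic multiplicity of λ = -2 is 6. From dim ker(T − (-2)·I) = 3, there are exactly 3 Jordan blocks for λ = -2.
Step 2 — from the minimal polynomial, the factor (x + 2)^2 tells us the largest block for λ = -2 has size 2.
Step 3 — with total size 6, 3 blocks, and largest block 2, the block sizes (in nonincreasing order) are [2, 2, 2].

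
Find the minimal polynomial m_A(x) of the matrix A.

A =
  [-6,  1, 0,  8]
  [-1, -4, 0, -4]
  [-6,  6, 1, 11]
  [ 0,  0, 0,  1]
x^4 + 8*x^3 + 6*x^2 - 40*x + 25

The characteristic polynomial is χ_A(x) = (x - 1)^2*(x + 5)^2, so the eigenvalues are known. The minimal polynomial is
  m_A(x) = Π_λ (x − λ)^{k_λ}
where k_λ is the size of the *largest* Jordan block for λ (equivalently, the smallest k with (A − λI)^k v = 0 for every generalised eigenvector v of λ).

  λ = -5: largest Jordan block has size 2, contributing (x + 5)^2
  λ = 1: largest Jordan block has size 2, contributing (x − 1)^2

So m_A(x) = (x - 1)^2*(x + 5)^2 = x^4 + 8*x^3 + 6*x^2 - 40*x + 25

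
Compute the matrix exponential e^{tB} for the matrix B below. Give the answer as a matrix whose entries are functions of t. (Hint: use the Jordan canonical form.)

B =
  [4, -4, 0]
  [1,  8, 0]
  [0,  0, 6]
e^{tB} =
  [-2*t*exp(6*t) + exp(6*t), -4*t*exp(6*t), 0]
  [t*exp(6*t), 2*t*exp(6*t) + exp(6*t), 0]
  [0, 0, exp(6*t)]

Strategy: write B = P · J · P⁻¹ where J is a Jordan canonical form, so e^{tB} = P · e^{tJ} · P⁻¹, and e^{tJ} can be computed block-by-block.

B has Jordan form
J =
  [6, 1, 0]
  [0, 6, 0]
  [0, 0, 6]
(up to reordering of blocks).

Per-block formulas:
  For a 2×2 Jordan block J_2(6): exp(t · J_2(6)) = e^(6t)·(I + t·N), where N is the 2×2 nilpotent shift.
  For a 1×1 block at λ = 6: exp(t · [6]) = [e^(6t)].

After assembling e^{tJ} and conjugating by P, we get:

e^{tB} =
  [-2*t*exp(6*t) + exp(6*t), -4*t*exp(6*t), 0]
  [t*exp(6*t), 2*t*exp(6*t) + exp(6*t), 0]
  [0, 0, exp(6*t)]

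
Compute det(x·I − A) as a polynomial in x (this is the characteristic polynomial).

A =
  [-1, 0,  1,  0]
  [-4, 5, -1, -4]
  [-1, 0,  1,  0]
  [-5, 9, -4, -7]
x^4 + 2*x^3 + x^2

Expanding det(x·I − A) (e.g. by cofactor expansion or by noting that A is similar to its Jordan form J, which has the same characteristic polynomial as A) gives
  χ_A(x) = x^4 + 2*x^3 + x^2
which factors as x^2*(x + 1)^2. The eigenvalues (with algebraic multiplicities) are λ = -1 with multiplicity 2, λ = 0 with multiplicity 2.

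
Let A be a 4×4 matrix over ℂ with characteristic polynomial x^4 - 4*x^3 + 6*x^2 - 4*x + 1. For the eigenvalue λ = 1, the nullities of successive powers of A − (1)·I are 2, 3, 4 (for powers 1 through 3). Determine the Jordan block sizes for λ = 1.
Block sizes for λ = 1: [3, 1]

From the dimensions of kernels of powers, the number of Jordan blocks of size at least j is d_j − d_{j−1} where d_j = dim ker(N^j) (with d_0 = 0). Computing the differences gives [2, 1, 1].
The number of blocks of size exactly k is (#blocks of size ≥ k) − (#blocks of size ≥ k + 1), so the partition is: 1 block(s) of size 1, 1 block(s) of size 3.
In nonincreasing order the block sizes are [3, 1].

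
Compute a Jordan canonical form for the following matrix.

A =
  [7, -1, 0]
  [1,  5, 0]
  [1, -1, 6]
J_2(6) ⊕ J_1(6)

The characteristic polynomial is
  det(x·I − A) = x^3 - 18*x^2 + 108*x - 216 = (x - 6)^3

Eigenvalues and multiplicities (the geometric multiplicity of λ is n − rank(A − λI), which equals the number of Jordan blocks for λ):
  λ = 6: algebraic multiplicity = 3, geometric multiplicity = 2

Determining the block sizes for each eigenvalue:
  λ = 6: 2 blocks summing to 3 forces exactly one block of size 2 and the rest size 1 → block sizes [2, 1]

Assembling the blocks gives a Jordan form
J =
  [6, 1, 0]
  [0, 6, 0]
  [0, 0, 6]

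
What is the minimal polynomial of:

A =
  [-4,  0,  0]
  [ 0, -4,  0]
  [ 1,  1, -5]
x^2 + 9*x + 20

The characteristic polynomial is χ_A(x) = (x + 4)^2*(x + 5), so the eigenvalues are known. The minimal polynomial is
  m_A(x) = Π_λ (x − λ)^{k_λ}
where k_λ is the size of the *largest* Jordan block for λ (equivalently, the smallest k with (A − λI)^k v = 0 for every generalised eigenvector v of λ).

  λ = -5: largest Jordan block has size 1, contributing (x + 5)
  λ = -4: largest Jordan block has size 1, contributing (x + 4)

So m_A(x) = (x + 4)*(x + 5) = x^2 + 9*x + 20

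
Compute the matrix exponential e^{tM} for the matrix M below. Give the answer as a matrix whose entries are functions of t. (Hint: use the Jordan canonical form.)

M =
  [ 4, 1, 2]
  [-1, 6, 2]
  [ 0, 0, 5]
e^{tM} =
  [-t*exp(5*t) + exp(5*t), t*exp(5*t), 2*t*exp(5*t)]
  [-t*exp(5*t), t*exp(5*t) + exp(5*t), 2*t*exp(5*t)]
  [0, 0, exp(5*t)]

Strategy: write M = P · J · P⁻¹ where J is a Jordan canonical form, so e^{tM} = P · e^{tJ} · P⁻¹, and e^{tJ} can be computed block-by-block.

M has Jordan form
J =
  [5, 1, 0]
  [0, 5, 0]
  [0, 0, 5]
(up to reordering of blocks).

Per-block formulas:
  For a 2×2 Jordan block J_2(5): exp(t · J_2(5)) = e^(5t)·(I + t·N), where N is the 2×2 nilpotent shift.
  For a 1×1 block at λ = 5: exp(t · [5]) = [e^(5t)].

After assembling e^{tJ} and conjugating by P, we get:

e^{tM} =
  [-t*exp(5*t) + exp(5*t), t*exp(5*t), 2*t*exp(5*t)]
  [-t*exp(5*t), t*exp(5*t) + exp(5*t), 2*t*exp(5*t)]
  [0, 0, exp(5*t)]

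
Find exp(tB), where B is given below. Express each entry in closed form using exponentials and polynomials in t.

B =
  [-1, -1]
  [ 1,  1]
e^{tB} =
  [1 - t, -t]
  [t, t + 1]

Strategy: write B = P · J · P⁻¹ where J is a Jordan canonical form, so e^{tB} = P · e^{tJ} · P⁻¹, and e^{tJ} can be computed block-by-block.

B has Jordan form
J =
  [0, 1]
  [0, 0]
(up to reordering of blocks).

Per-block formulas:
  For a 2×2 Jordan block J_2(0): exp(t · J_2(0)) = e^(0t)·(I + t·N), where N is the 2×2 nilpotent shift.

After assembling e^{tJ} and conjugating by P, we get:

e^{tB} =
  [1 - t, -t]
  [t, t + 1]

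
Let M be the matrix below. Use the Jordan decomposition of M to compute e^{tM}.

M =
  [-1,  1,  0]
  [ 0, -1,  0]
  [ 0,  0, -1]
e^{tM} =
  [exp(-t), t*exp(-t), 0]
  [0, exp(-t), 0]
  [0, 0, exp(-t)]

Strategy: write M = P · J · P⁻¹ where J is a Jordan canonical form, so e^{tM} = P · e^{tJ} · P⁻¹, and e^{tJ} can be computed block-by-block.

M has Jordan form
J =
  [-1,  1,  0]
  [ 0, -1,  0]
  [ 0,  0, -1]
(up to reordering of blocks).

Per-block formulas:
  For a 2×2 Jordan block J_2(-1): exp(t · J_2(-1)) = e^(-1t)·(I + t·N), where N is the 2×2 nilpotent shift.
  For a 1×1 block at λ = -1: exp(t · [-1]) = [e^(-1t)].

After assembling e^{tJ} and conjugating by P, we get:

e^{tM} =
  [exp(-t), t*exp(-t), 0]
  [0, exp(-t), 0]
  [0, 0, exp(-t)]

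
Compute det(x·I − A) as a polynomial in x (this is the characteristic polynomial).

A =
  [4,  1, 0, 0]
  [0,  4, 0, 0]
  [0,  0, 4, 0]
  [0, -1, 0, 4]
x^4 - 16*x^3 + 96*x^2 - 256*x + 256

Expanding det(x·I − A) (e.g. by cofactor expansion or by noting that A is similar to its Jordan form J, which has the same characteristic polynomial as A) gives
  χ_A(x) = x^4 - 16*x^3 + 96*x^2 - 256*x + 256
which factors as (x - 4)^4. The eigenvalues (with algebraic multiplicities) are λ = 4 with multiplicity 4.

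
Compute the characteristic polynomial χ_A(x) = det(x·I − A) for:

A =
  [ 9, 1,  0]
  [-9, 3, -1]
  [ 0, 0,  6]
x^3 - 18*x^2 + 108*x - 216

Expanding det(x·I − A) (e.g. by cofactor expansion or by noting that A is similar to its Jordan form J, which has the same characteristic polynomial as A) gives
  χ_A(x) = x^3 - 18*x^2 + 108*x - 216
which factors as (x - 6)^3. The eigenvalues (with algebraic multiplicities) are λ = 6 with multiplicity 3.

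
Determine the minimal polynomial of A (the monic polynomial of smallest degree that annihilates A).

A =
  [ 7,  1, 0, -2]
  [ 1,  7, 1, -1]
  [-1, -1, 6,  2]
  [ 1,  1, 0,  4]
x^3 - 18*x^2 + 108*x - 216

The characteristic polynomial is χ_A(x) = (x - 6)^4, so the eigenvalues are known. The minimal polynomial is
  m_A(x) = Π_λ (x − λ)^{k_λ}
where k_λ is the size of the *largest* Jordan block for λ (equivalently, the smallest k with (A − λI)^k v = 0 for every generalised eigenvector v of λ).

  λ = 6: largest Jordan block has size 3, contributing (x − 6)^3

So m_A(x) = (x - 6)^3 = x^3 - 18*x^2 + 108*x - 216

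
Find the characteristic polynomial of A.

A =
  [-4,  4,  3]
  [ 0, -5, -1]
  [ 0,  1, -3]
x^3 + 12*x^2 + 48*x + 64

Expanding det(x·I − A) (e.g. by cofactor expansion or by noting that A is similar to its Jordan form J, which has the same characteristic polynomial as A) gives
  χ_A(x) = x^3 + 12*x^2 + 48*x + 64
which factors as (x + 4)^3. The eigenvalues (with algebraic multiplicities) are λ = -4 with multiplicity 3.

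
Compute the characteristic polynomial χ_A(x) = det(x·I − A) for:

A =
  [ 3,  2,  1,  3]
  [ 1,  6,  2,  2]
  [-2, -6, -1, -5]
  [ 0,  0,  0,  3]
x^4 - 11*x^3 + 45*x^2 - 81*x + 54

Expanding det(x·I − A) (e.g. by cofactor expansion or by noting that A is similar to its Jordan form J, which has the same characteristic polynomial as A) gives
  χ_A(x) = x^4 - 11*x^3 + 45*x^2 - 81*x + 54
which factors as (x - 3)^3*(x - 2). The eigenvalues (with algebraic multiplicities) are λ = 2 with multiplicity 1, λ = 3 with multiplicity 3.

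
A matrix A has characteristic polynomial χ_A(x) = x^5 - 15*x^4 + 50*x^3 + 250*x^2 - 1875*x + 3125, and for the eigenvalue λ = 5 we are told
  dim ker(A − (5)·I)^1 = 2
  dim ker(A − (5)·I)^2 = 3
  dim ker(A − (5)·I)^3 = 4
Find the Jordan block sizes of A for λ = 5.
Block sizes for λ = 5: [3, 1]

From the dimensions of kernels of powers, the number of Jordan blocks of size at least j is d_j − d_{j−1} where d_j = dim ker(N^j) (with d_0 = 0). Computing the differences gives [2, 1, 1].
The number of blocks of size exactly k is (#blocks of size ≥ k) − (#blocks of size ≥ k + 1), so the partition is: 1 block(s) of size 1, 1 block(s) of size 3.
In nonincreasing order the block sizes are [3, 1].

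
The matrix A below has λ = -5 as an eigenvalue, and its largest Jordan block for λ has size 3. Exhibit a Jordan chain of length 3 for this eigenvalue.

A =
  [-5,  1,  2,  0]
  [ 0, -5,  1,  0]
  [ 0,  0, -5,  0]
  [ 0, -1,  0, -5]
A Jordan chain for λ = -5 of length 3:
v_1 = (1, 0, 0, -1)ᵀ
v_2 = (2, 1, 0, 0)ᵀ
v_3 = (0, 0, 1, 0)ᵀ

Let N = A − (-5)·I. We want v_3 with N^3 v_3 = 0 but N^2 v_3 ≠ 0; then v_{j-1} := N · v_j for j = 3, …, 2.

Pick v_3 = (0, 0, 1, 0)ᵀ.
Then v_2 = N · v_3 = (2, 1, 0, 0)ᵀ.
Then v_1 = N · v_2 = (1, 0, 0, -1)ᵀ.

Sanity check: (A − (-5)·I) v_1 = (0, 0, 0, 0)ᵀ = 0. ✓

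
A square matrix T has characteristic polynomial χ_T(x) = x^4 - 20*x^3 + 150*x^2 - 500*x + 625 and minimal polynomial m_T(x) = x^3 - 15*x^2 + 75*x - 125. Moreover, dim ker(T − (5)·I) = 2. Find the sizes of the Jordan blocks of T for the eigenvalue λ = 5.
Block sizes for λ = 5: [3, 1]

Step 1 — from the characteristic polynomial, algebraic multiplicity of λ = 5 is 4. From dim ker(T − (5)·I) = 2, there are exactly 2 Jordan blocks for λ = 5.
Step 2 — from the minimal polynomial, the factor (x − 5)^3 tells us the largest block for λ = 5 has size 3.
Step 3 — with total size 4, 2 blocks, and largest block 3, the block sizes (in nonincreasing order) are [3, 1].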